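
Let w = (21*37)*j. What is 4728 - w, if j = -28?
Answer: 26484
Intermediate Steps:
w = -21756 (w = (21*37)*(-28) = 777*(-28) = -21756)
4728 - w = 4728 - 1*(-21756) = 4728 + 21756 = 26484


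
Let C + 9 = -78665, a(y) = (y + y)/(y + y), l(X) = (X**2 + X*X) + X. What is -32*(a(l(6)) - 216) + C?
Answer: -71794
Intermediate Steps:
l(X) = X + 2*X**2 (l(X) = (X**2 + X**2) + X = 2*X**2 + X = X + 2*X**2)
a(y) = 1 (a(y) = (2*y)/((2*y)) = (2*y)*(1/(2*y)) = 1)
C = -78674 (C = -9 - 78665 = -78674)
-32*(a(l(6)) - 216) + C = -32*(1 - 216) - 78674 = -32*(-215) - 78674 = 6880 - 78674 = -71794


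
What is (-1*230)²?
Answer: 52900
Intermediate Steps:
(-1*230)² = (-230)² = 52900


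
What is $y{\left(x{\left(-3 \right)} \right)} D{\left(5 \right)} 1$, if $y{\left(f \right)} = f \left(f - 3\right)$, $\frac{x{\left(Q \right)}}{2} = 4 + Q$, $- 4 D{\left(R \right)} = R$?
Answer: $\frac{5}{2} \approx 2.5$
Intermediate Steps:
$D{\left(R \right)} = - \frac{R}{4}$
$x{\left(Q \right)} = 8 + 2 Q$ ($x{\left(Q \right)} = 2 \left(4 + Q\right) = 8 + 2 Q$)
$y{\left(f \right)} = f \left(-3 + f\right)$
$y{\left(x{\left(-3 \right)} \right)} D{\left(5 \right)} 1 = \left(8 + 2 \left(-3\right)\right) \left(-3 + \left(8 + 2 \left(-3\right)\right)\right) \left(\left(- \frac{1}{4}\right) 5\right) 1 = \left(8 - 6\right) \left(-3 + \left(8 - 6\right)\right) \left(- \frac{5}{4}\right) 1 = 2 \left(-3 + 2\right) \left(- \frac{5}{4}\right) 1 = 2 \left(-1\right) \left(- \frac{5}{4}\right) 1 = \left(-2\right) \left(- \frac{5}{4}\right) 1 = \frac{5}{2} \cdot 1 = \frac{5}{2}$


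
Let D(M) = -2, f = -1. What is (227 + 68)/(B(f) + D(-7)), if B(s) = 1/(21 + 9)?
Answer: -150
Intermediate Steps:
B(s) = 1/30
(227 + 68)/(B(f) + D(-7)) = (227 + 68)/(1/30 - 2) = 295/(-59/30) = 295*(-30/59) = -150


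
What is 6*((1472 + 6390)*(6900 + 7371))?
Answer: 673191612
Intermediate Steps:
6*((1472 + 6390)*(6900 + 7371)) = 6*(7862*14271) = 6*112198602 = 673191612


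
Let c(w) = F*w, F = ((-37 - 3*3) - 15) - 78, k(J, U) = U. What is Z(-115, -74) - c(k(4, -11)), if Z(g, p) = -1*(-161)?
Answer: -1368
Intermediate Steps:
Z(g, p) = 161
F = -139 (F = ((-37 - 9) - 15) - 78 = (-46 - 15) - 78 = -61 - 78 = -139)
c(w) = -139*w
Z(-115, -74) - c(k(4, -11)) = 161 - (-139)*(-11) = 161 - 1*1529 = 161 - 1529 = -1368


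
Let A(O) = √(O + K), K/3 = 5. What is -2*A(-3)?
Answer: -4*√3 ≈ -6.9282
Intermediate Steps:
K = 15 (K = 3*5 = 15)
A(O) = √(15 + O) (A(O) = √(O + 15) = √(15 + O))
-2*A(-3) = -2*√(15 - 3) = -4*√3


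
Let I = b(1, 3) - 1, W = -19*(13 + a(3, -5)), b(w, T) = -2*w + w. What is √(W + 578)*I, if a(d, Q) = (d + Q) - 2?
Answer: -2*√407 ≈ -40.349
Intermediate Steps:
a(d, Q) = -2 + Q + d (a(d, Q) = (Q + d) - 2 = -2 + Q + d)
b(w, T) = -w
W = -171 (W = -19*(13 + (-2 - 5 + 3)) = -19*(13 - 4) = -19*9 = -171)
I = -2 (I = -1*1 - 1 = -1 - 1 = -2)
√(W + 578)*I = √(-171 + 578)*(-2) = √407*(-2) = -2*√407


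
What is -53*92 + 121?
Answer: -4755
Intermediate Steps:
-53*92 + 121 = -4876 + 121 = -4755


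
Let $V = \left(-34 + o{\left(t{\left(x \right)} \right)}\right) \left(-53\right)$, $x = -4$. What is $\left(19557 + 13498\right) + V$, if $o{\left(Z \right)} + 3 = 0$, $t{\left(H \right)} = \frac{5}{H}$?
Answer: $35016$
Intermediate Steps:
$o{\left(Z \right)} = -3$ ($o{\left(Z \right)} = -3 + 0 = -3$)
$V = 1961$ ($V = \left(-34 - 3\right) \left(-53\right) = \left(-37\right) \left(-53\right) = 1961$)
$\left(19557 + 13498\right) + V = \left(19557 + 13498\right) + 1961 = 33055 + 1961 = 35016$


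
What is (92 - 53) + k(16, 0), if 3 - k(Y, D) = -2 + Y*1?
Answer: 28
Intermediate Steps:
k(Y, D) = 5 - Y (k(Y, D) = 3 - (-2 + Y*1) = 3 - (-2 + Y) = 3 + (2 - Y) = 5 - Y)
(92 - 53) + k(16, 0) = (92 - 53) + (5 - 1*16) = 39 + (5 - 16) = 39 - 11 = 28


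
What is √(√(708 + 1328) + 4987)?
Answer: √(4987 + 2*√509) ≈ 70.938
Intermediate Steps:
√(√(708 + 1328) + 4987) = √(√2036 + 4987) = √(2*√509 + 4987) = √(4987 + 2*√509)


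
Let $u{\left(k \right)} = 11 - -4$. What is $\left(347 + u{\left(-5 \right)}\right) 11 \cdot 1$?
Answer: $3982$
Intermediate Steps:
$u{\left(k \right)} = 15$ ($u{\left(k \right)} = 11 + \left(-1 + 5\right) = 11 + 4 = 15$)
$\left(347 + u{\left(-5 \right)}\right) 11 \cdot 1 = \left(347 + 15\right) 11 \cdot 1 = 362 \cdot 11 = 3982$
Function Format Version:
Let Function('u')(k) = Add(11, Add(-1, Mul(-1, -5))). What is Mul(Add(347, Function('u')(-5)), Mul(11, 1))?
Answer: 3982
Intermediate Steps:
Function('u')(k) = 15 (Function('u')(k) = Add(11, Add(-1, 5)) = Add(11, 4) = 15)
Mul(Add(347, Function('u')(-5)), Mul(11, 1)) = Mul(Add(347, 15), Mul(11, 1)) = Mul(362, 11) = 3982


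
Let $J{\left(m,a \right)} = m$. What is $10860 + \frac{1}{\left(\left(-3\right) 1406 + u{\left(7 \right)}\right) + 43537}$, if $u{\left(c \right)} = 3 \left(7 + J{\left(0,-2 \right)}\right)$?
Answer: $\frac{427232401}{39340} \approx 10860.0$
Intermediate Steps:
$u{\left(c \right)} = 21$ ($u{\left(c \right)} = 3 \left(7 + 0\right) = 3 \cdot 7 = 21$)
$10860 + \frac{1}{\left(\left(-3\right) 1406 + u{\left(7 \right)}\right) + 43537} = 10860 + \frac{1}{\left(\left(-3\right) 1406 + 21\right) + 43537} = 10860 + \frac{1}{\left(-4218 + 21\right) + 43537} = 10860 + \frac{1}{-4197 + 43537} = 10860 + \frac{1}{39340} = \frac{427232401}{39340}$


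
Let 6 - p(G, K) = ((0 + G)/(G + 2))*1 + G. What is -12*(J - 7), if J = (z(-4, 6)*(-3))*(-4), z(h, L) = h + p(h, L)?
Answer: -492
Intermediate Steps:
p(G, K) = 6 - G - G/(2 + G) (p(G, K) = 6 - (((0 + G)/(G + 2))*1 + G) = 6 - ((G/(2 + G))*1 + G) = 6 - (G/(2 + G) + G) = 6 - (G + G/(2 + G)) = 6 + (-G - G/(2 + G)) = 6 - G - G/(2 + G))
z(h, L) = h + (12 - h² + 3*h)/(2 + h)
J = 48 (J = (((12 + 5*(-4))/(2 - 4))*(-3))*(-4) = (((12 - 20)/(-2))*(-3))*(-4) = (-½*(-8)*(-3))*(-4) = (4*(-3))*(-4) = -12*(-4) = 48)
-12*(J - 7) = -12*(48 - 7) = -12*41 = -492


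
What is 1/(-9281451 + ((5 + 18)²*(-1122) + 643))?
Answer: -1/9874346 ≈ -1.0127e-7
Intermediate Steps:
1/(-9281451 + ((5 + 18)²*(-1122) + 643)) = 1/(-9281451 + (23²*(-1122) + 643)) = 1/(-9281451 + (529*(-1122) + 643)) = 1/(-9281451 + (-593538 + 643)) = 1/(-9281451 - 592895) = 1/(-9874346) = -1/9874346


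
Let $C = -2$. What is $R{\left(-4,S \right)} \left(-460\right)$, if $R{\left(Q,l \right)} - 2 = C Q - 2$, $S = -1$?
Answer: $-3680$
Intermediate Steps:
$R{\left(Q,l \right)} = - 2 Q$ ($R{\left(Q,l \right)} = 2 - \left(2 + 2 Q\right) = - 2 Q$)
$R{\left(-4,S \right)} \left(-460\right) = \left(-2\right) \left(-4\right) \left(-460\right) = 8 \left(-460\right) = -3680$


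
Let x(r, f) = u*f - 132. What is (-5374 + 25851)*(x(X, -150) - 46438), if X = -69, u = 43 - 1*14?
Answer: -1042688840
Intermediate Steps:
u = 29 (u = 43 - 14 = 29)
x(r, f) = -132 + 29*f (x(r, f) = 29*f - 132 = -132 + 29*f)
(-5374 + 25851)*(x(X, -150) - 46438) = (-5374 + 25851)*((-132 + 29*(-150)) - 46438) = 20477*((-132 - 4350) - 46438) = 20477*(-4482 - 46438) = 20477*(-50920) = -1042688840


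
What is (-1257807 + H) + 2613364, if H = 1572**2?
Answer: 3826741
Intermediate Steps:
H = 2471184
(-1257807 + H) + 2613364 = (-1257807 + 2471184) + 2613364 = 1213377 + 2613364 = 3826741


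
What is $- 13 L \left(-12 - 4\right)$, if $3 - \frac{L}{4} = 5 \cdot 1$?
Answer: $-1664$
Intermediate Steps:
$L = -8$ ($L = 12 - 4 \cdot 5 \cdot 1 = 12 - 20 = -8$)
$- 13 L \left(-12 - 4\right) = \left(-13\right) \left(-8\right) \left(-12 - 4\right) = 104 \left(-16\right) = -1664$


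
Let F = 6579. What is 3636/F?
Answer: 404/731 ≈ 0.55267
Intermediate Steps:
3636/F = 3636/6579 = 3636*(1/6579) = 404/731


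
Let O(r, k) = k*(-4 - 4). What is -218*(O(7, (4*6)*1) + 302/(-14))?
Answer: 325910/7 ≈ 46559.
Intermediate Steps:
O(r, k) = -8*k (O(r, k) = k*(-8) = -8*k)
-218*(O(7, (4*6)*1) + 302/(-14)) = -218*(-8*4*6 + 302/(-14)) = -218*(-192 + 302*(-1/14)) = -218*(-8*24 - 151/7) = -218*(-192 - 151/7) = -218*(-1495/7) = 325910/7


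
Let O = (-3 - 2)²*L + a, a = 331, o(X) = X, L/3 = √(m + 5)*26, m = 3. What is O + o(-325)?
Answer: 6 + 3900*√2 ≈ 5521.4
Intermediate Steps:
L = 156*√2 (L = 3*(√(3 + 5)*26) = 3*(√8*26) = 3*((2*√2)*26) = 3*(52*√2) = 156*√2 ≈ 220.62)
O = 331 + 3900*√2 (O = (-3 - 2)²*(156*√2) + 331 = (-5)²*(156*√2) + 331 = 25*(156*√2) + 331 = 3900*√2 + 331 = 331 + 3900*√2 ≈ 5846.4)
O + o(-325) = (331 + 3900*√2) - 325 = 6 + 3900*√2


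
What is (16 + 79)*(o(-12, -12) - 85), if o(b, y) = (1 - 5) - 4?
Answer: -8835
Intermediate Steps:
o(b, y) = -8 (o(b, y) = -4 - 4 = -8)
(16 + 79)*(o(-12, -12) - 85) = (16 + 79)*(-8 - 85) = 95*(-93) = -8835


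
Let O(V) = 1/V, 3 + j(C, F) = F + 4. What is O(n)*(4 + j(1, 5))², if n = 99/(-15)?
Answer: -500/33 ≈ -15.152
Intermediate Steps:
j(C, F) = 1 + F (j(C, F) = -3 + (F + 4) = -3 + (4 + F) = 1 + F)
n = -33/5 (n = 99*(-1/15) = -33/5 ≈ -6.6000)
O(n)*(4 + j(1, 5))² = (4 + (1 + 5))²/(-33/5) = -5*(4 + 6)²/33 = -5/33*10² = -5/33*100 = -500/33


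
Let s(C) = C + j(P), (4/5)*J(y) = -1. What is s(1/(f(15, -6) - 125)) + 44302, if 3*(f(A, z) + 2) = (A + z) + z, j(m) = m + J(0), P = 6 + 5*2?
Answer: 11167819/252 ≈ 44317.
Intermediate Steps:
P = 16 (P = 6 + 10 = 16)
J(y) = -5/4 (J(y) = (5/4)*(-1) = -5/4)
j(m) = -5/4 + m (j(m) = m - 5/4 = -5/4 + m)
f(A, z) = -2 + A/3 + 2*z/3 (f(A, z) = -2 + ((A + z) + z)/3 = -2 + (A + 2*z)/3 = -2 + (A/3 + 2*z/3) = -2 + A/3 + 2*z/3)
s(C) = 59/4 + C (s(C) = C + (-5/4 + 16) = C + 59/4 = 59/4 + C)
s(1/(f(15, -6) - 125)) + 44302 = (59/4 + 1/((-2 + (⅓)*15 + (⅔)*(-6)) - 125)) + 44302 = (59/4 + 1/((-2 + 5 - 4) - 125)) + 44302 = (59/4 + 1/(-1 - 125)) + 44302 = (59/4 + 1/(-126)) + 44302 = (59/4 - 1/126) + 44302 = 3715/252 + 44302 = 11167819/252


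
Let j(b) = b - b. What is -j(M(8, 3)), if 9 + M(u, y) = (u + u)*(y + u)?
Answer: 0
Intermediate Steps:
M(u, y) = -9 + 2*u*(u + y) (M(u, y) = -9 + (u + u)*(y + u) = -9 + (2*u)*(u + y) = -9 + 2*u*(u + y))
j(b) = 0
-j(M(8, 3)) = -1*0 = 0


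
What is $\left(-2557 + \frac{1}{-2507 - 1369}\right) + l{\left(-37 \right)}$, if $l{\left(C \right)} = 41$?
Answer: $- \frac{9752017}{3876} \approx -2516.0$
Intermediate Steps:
$\left(-2557 + \frac{1}{-2507 - 1369}\right) + l{\left(-37 \right)} = \left(-2557 + \frac{1}{-2507 - 1369}\right) + 41 = \left(-2557 + \frac{1}{-3876}\right) + 41 = \left(-2557 - \frac{1}{3876}\right) + 41 = - \frac{9910933}{3876} + 41 = - \frac{9752017}{3876}$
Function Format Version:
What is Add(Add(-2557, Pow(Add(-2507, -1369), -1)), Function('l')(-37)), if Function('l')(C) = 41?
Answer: Rational(-9752017, 3876) ≈ -2516.0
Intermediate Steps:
Add(Add(-2557, Pow(Add(-2507, -1369), -1)), Function('l')(-37)) = Add(Add(-2557, Pow(Add(-2507, -1369), -1)), 41) = Add(Add(-2557, Pow(-3876, -1)), 41) = Add(Add(-2557, Rational(-1, 3876)), 41) = Add(Rational(-9910933, 3876), 41) = Rational(-9752017, 3876)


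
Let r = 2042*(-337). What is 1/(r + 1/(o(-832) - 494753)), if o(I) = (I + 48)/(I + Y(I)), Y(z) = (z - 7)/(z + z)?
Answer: -684543399001/471071278197517763 ≈ -1.4532e-6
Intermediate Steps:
Y(z) = (-7 + z)/(2*z) (Y(z) = (-7 + z)/((2*z)) = (-7 + z)*(1/(2*z)) = (-7 + z)/(2*z))
o(I) = (48 + I)/(I + (-7 + I)/(2*I)) (o(I) = (I + 48)/(I + (-7 + I)/(2*I)) = (48 + I)/(I + (-7 + I)/(2*I)))
r = -688154
1/(r + 1/(o(-832) - 494753)) = 1/(-688154 + 1/(2*(-832)*(48 - 832)/(-7 - 832 + 2*(-832)²) - 494753)) = 1/(-688154 + 1/(2*(-832)*(-784)/(-7 - 832 + 2*692224) - 494753)) = 1/(-688154 + 1/(2*(-832)*(-784)/(-7 - 832 + 1384448) - 494753)) = 1/(-688154 + 1/(2*(-832)*(-784)/1383609 - 494753)) = 1/(-688154 + 1/(2*(-832)*(1/1383609)*(-784) - 494753)) = 1/(-688154 + 1/(1304576/1383609 - 494753)) = 1/(-688154 + 1/(-684543399001/1383609)) = 1/(-688154 - 1383609/684543399001) = 1/(-471071278197517763/684543399001) = -684543399001/471071278197517763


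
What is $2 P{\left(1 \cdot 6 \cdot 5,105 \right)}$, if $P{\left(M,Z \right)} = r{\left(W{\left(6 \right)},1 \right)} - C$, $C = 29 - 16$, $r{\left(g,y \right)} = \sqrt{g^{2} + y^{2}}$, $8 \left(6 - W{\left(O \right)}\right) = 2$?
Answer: $-26 + \frac{\sqrt{545}}{2} \approx -14.327$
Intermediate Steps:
$W{\left(O \right)} = \frac{23}{4}$ ($W{\left(O \right)} = 6 - \frac{1}{4} = \frac{23}{4}$)
$C = 13$
$P{\left(M,Z \right)} = -13 + \frac{\sqrt{545}}{4}$ ($P{\left(M,Z \right)} = \sqrt{\left(\frac{23}{4}\right)^{2} + 1^{2}} - 13 = \sqrt{\frac{529}{16} + 1} - 13 = \sqrt{\frac{545}{16}} - 13 = \frac{\sqrt{545}}{4} - 13 = -13 + \frac{\sqrt{545}}{4}$)
$2 P{\left(1 \cdot 6 \cdot 5,105 \right)} = 2 \left(-13 + \frac{\sqrt{545}}{4}\right) = -26 + \frac{\sqrt{545}}{2}$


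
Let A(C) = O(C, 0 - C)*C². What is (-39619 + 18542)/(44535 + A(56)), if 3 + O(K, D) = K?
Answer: -21077/210743 ≈ -0.10001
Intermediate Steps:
O(K, D) = -3 + K
A(C) = C²*(-3 + C) (A(C) = (-3 + C)*C² = C²*(-3 + C))
(-39619 + 18542)/(44535 + A(56)) = (-39619 + 18542)/(44535 + 56²*(-3 + 56)) = -21077/(44535 + 3136*53) = -21077/(44535 + 166208) = -21077/210743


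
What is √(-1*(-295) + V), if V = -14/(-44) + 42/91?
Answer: √24193598/286 ≈ 17.198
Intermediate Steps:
V = 223/286 (V = -14*(-1/44) + 42*(1/91) = 7/22 + 6/13 = 223/286 ≈ 0.77972)
√(-1*(-295) + V) = √(-1*(-295) + 223/286) = √(295 + 223/286) = √(84593/286) = √24193598/286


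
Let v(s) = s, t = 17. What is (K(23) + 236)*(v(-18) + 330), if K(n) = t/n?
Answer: 1698840/23 ≈ 73863.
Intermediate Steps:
K(n) = 17/n
(K(23) + 236)*(v(-18) + 330) = (17/23 + 236)*(-18 + 330) = (17*(1/23) + 236)*312 = (17/23 + 236)*312 = (5445/23)*312 = 1698840/23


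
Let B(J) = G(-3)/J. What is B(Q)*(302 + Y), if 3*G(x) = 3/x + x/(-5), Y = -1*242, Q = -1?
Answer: 8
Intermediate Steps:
Y = -242
G(x) = 1/x - x/15 (G(x) = (3/x + x/(-5))/3 = (3/x + x*(-⅕))/3 = (3/x - x/5)/3 = 1/x - x/15)
B(J) = -2/(15*J) (B(J) = (1/(-3) - 1/15*(-3))/J = (-⅓ + ⅕)/J = -2/(15*J))
B(Q)*(302 + Y) = (-2/15/(-1))*(302 - 242) = -2/15*(-1)*60 = (2/15)*60 = 8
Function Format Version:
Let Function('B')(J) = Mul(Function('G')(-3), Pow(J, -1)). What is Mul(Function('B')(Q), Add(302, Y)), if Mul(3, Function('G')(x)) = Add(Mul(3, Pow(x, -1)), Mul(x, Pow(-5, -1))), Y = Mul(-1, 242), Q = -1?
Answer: 8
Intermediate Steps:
Y = -242
Function('G')(x) = Add(Pow(x, -1), Mul(Rational(-1, 15), x)) (Function('G')(x) = Mul(Rational(1, 3), Add(Mul(3, Pow(x, -1)), Mul(x, Pow(-5, -1)))) = Mul(Rational(1, 3), Add(Mul(3, Pow(x, -1)), Mul(x, Rational(-1, 5)))) = Mul(Rational(1, 3), Add(Mul(3, Pow(x, -1)), Mul(Rational(-1, 5), x))) = Add(Pow(x, -1), Mul(Rational(-1, 15), x)))
Function('B')(J) = Mul(Rational(-2, 15), Pow(J, -1)) (Function('B')(J) = Mul(Add(Pow(-3, -1), Mul(Rational(-1, 15), -3)), Pow(J, -1)) = Mul(Add(Rational(-1, 3), Rational(1, 5)), Pow(J, -1)) = Mul(Rational(-2, 15), Pow(J, -1)))
Mul(Function('B')(Q), Add(302, Y)) = Mul(Mul(Rational(-2, 15), Pow(-1, -1)), Add(302, -242)) = Mul(Mul(Rational(-2, 15), -1), 60) = Mul(Rational(2, 15), 60) = 8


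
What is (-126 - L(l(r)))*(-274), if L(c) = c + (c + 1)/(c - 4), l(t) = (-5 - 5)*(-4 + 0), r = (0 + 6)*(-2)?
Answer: 824329/18 ≈ 45796.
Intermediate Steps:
r = -12 (r = 6*(-2) = -12)
l(t) = 40 (l(t) = -10*(-4) = 40)
L(c) = c + (1 + c)/(-4 + c)
(-126 - L(l(r)))*(-274) = (-126 - (1 + 40² - 3*40)/(-4 + 40))*(-274) = (-126 - (1 + 1600 - 120)/36)*(-274) = (-126 - 1481/36)*(-274) = -6017/36*(-274) = 824329/18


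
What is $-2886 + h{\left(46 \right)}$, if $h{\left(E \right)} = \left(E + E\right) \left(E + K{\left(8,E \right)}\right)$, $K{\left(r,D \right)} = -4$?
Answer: $978$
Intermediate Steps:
$h{\left(E \right)} = 2 E \left(-4 + E\right)$ ($h{\left(E \right)} = \left(E + E\right) \left(E - 4\right) = 2 E \left(-4 + E\right)$)
$-2886 + h{\left(46 \right)} = -2886 + 2 \cdot 46 \left(-4 + 46\right) = -2886 + 2 \cdot 46 \cdot 42 = -2886 + 3864 = 978$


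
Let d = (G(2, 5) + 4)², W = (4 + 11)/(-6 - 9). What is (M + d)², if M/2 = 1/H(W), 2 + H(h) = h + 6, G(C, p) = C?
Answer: 12100/9 ≈ 1344.4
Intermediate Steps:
W = -1 (W = 15/(-15) = 15*(-1/15) = -1)
H(h) = 4 + h (H(h) = -2 + (h + 6) = -2 + (6 + h) = 4 + h)
d = 36 (d = (2 + 4)² = 6² = 36)
M = ⅔ (M = 2/(4 - 1) = 2/3 = 2*(⅓) = ⅔ ≈ 0.66667)
(M + d)² = (⅔ + 36)² = (110/3)² = 12100/9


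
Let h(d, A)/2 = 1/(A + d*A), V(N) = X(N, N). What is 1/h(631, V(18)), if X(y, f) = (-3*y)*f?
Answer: -307152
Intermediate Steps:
X(y, f) = -3*f*y
V(N) = -3*N**2 (V(N) = -3*N*N = -3*N**2)
h(d, A) = 2/(A + A*d) (h(d, A) = 2/(A + d*A) = 2/(A + A*d))
1/h(631, V(18)) = 1/(2/(((-3*18**2))*(1 + 631))) = 1/(2/(-3*324*632)) = 1/(2*(1/632)/(-972)) = 1/(2*(-1/972)*(1/632)) = 1/(-1/307152) = -307152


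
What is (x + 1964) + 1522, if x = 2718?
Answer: 6204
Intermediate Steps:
(x + 1964) + 1522 = (2718 + 1964) + 1522 = 4682 + 1522 = 6204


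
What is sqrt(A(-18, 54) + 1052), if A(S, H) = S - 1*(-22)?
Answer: 4*sqrt(66) ≈ 32.496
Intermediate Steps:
A(S, H) = 22 + S (A(S, H) = S + 22 = 22 + S)
sqrt(A(-18, 54) + 1052) = sqrt((22 - 18) + 1052) = sqrt(4 + 1052) = sqrt(1056) = 4*sqrt(66)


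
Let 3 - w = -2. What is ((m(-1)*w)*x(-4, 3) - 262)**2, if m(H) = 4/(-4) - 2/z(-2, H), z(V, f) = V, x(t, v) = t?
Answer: 68644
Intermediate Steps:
w = 5 (w = 3 - 1*(-2) = 3 + 2 = 5)
m(H) = 0 (m(H) = 4/(-4) - 2/(-2) = 4*(-1/4) - 2*(-1/2) = -1 + 1 = 0)
((m(-1)*w)*x(-4, 3) - 262)**2 = ((0*5)*(-4) - 262)**2 = (0*(-4) - 262)**2 = (0 - 262)**2 = (-262)**2 = 68644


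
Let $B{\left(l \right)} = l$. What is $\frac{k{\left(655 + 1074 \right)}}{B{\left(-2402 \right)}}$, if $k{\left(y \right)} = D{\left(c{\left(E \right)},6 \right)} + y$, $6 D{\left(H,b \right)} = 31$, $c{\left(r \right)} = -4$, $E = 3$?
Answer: $- \frac{10405}{14412} \approx -0.72197$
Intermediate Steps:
$D{\left(H,b \right)} = \frac{31}{6}$ ($D{\left(H,b \right)} = \frac{1}{6} \cdot 31 = \frac{31}{6}$)
$k{\left(y \right)} = \frac{31}{6} + y$
$\frac{k{\left(655 + 1074 \right)}}{B{\left(-2402 \right)}} = \frac{\frac{31}{6} + \left(655 + 1074\right)}{-2402} = \left(\frac{31}{6} + 1729\right) \left(- \frac{1}{2402}\right) = \frac{10405}{6} \left(- \frac{1}{2402}\right) = - \frac{10405}{14412}$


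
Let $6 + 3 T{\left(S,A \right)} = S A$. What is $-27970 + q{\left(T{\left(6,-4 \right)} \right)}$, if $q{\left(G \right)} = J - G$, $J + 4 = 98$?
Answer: $-27866$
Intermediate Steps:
$J = 94$ ($J = -4 + 98 = 94$)
$T{\left(S,A \right)} = -2 + \frac{A S}{3}$ ($T{\left(S,A \right)} = -2 + \frac{S A}{3} = -2 + \frac{A S}{3}$)
$q{\left(G \right)} = 94 - G$
$-27970 + q{\left(T{\left(6,-4 \right)} \right)} = -27970 + \left(94 - \left(-2 + \frac{1}{3} \left(-4\right) 6\right)\right) = -27970 + \left(94 - \left(-2 - 8\right)\right) = -27970 + \left(94 - -10\right) = -27970 + \left(94 + 10\right) = -27970 + 104 = -27866$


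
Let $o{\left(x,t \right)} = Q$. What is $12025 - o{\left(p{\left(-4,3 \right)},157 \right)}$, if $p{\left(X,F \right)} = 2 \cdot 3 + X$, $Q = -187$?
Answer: $12212$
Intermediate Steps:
$p{\left(X,F \right)} = 6 + X$
$o{\left(x,t \right)} = -187$
$12025 - o{\left(p{\left(-4,3 \right)},157 \right)} = 12025 - -187 = 12025 + 187 = 12212$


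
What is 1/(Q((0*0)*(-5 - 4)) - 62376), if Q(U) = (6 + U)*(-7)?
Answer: -1/62418 ≈ -1.6021e-5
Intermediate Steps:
Q(U) = -42 - 7*U
1/(Q((0*0)*(-5 - 4)) - 62376) = 1/((-42 - 7*0*0*(-5 - 4)) - 62376) = 1/((-42 - 0*(-9)) - 62376) = 1/((-42 - 7*0) - 62376) = 1/((-42 + 0) - 62376) = 1/(-42 - 62376) = 1/(-62418) = -1/62418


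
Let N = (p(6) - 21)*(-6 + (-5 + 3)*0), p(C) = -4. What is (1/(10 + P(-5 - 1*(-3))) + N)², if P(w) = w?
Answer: 1442401/64 ≈ 22538.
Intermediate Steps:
N = 150 (N = (-4 - 21)*(-6 + (-5 + 3)*0) = -25*(-6 - 2*0) = -25*(-6 + 0) = -25*(-6) = 150)
(1/(10 + P(-5 - 1*(-3))) + N)² = (1/(10 + (-5 - 1*(-3))) + 150)² = (1/(10 + (-5 + 3)) + 150)² = (1/(10 - 2) + 150)² = (1/8 + 150)² = (⅛ + 150)² = (1201/8)² = 1442401/64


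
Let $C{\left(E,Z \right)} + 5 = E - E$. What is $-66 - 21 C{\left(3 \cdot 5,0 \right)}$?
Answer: $39$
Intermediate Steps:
$C{\left(E,Z \right)} = -5$ ($C{\left(E,Z \right)} = -5 + \left(E - E\right) = -5 + 0 = -5$)
$-66 - 21 C{\left(3 \cdot 5,0 \right)} = -66 - -105 = -66 + 105 = 39$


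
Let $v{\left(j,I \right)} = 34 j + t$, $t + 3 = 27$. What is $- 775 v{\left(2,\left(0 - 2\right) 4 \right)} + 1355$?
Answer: $-69945$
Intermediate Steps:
$t = 24$ ($t = -3 + 27 = 24$)
$v{\left(j,I \right)} = 24 + 34 j$ ($v{\left(j,I \right)} = 34 j + 24 = 24 + 34 j$)
$- 775 v{\left(2,\left(0 - 2\right) 4 \right)} + 1355 = - 775 \left(24 + 34 \cdot 2\right) + 1355 = - 775 \left(24 + 68\right) + 1355 = \left(-775\right) 92 + 1355 = -71300 + 1355 = -69945$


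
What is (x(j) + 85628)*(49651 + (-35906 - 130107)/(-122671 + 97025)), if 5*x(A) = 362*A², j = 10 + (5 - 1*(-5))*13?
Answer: 958109054564706/12823 ≈ 7.4718e+10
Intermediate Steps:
j = 140 (j = 10 + (5 + 5)*13 = 10 + 10*13 = 10 + 130 = 140)
x(A) = 362*A²/5 (x(A) = (362*A²)/5 = 362*A²/5)
(x(j) + 85628)*(49651 + (-35906 - 130107)/(-122671 + 97025)) = ((362/5)*140² + 85628)*(49651 + (-35906 - 130107)/(-122671 + 97025)) = ((362/5)*19600 + 85628)*(49651 - 166013/(-25646)) = (1419040 + 85628)*(49651 - 166013*(-1/25646)) = 1504668*(49651 + 166013/25646) = 1504668*(1273515559/25646) = 958109054564706/12823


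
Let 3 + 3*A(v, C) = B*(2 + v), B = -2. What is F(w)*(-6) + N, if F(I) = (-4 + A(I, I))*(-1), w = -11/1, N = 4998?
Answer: 5004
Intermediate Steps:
w = -11 (w = -11*1 = -11)
A(v, C) = -7/3 - 2*v/3 (A(v, C) = -1 + (-2*(2 + v))/3 = -1 + (-4 - 2*v)/3 = -1 + (-4/3 - 2*v/3) = -7/3 - 2*v/3)
F(I) = 19/3 + 2*I/3 (F(I) = (-4 + (-7/3 - 2*I/3))*(-1) = (-19/3 - 2*I/3)*(-1) = 19/3 + 2*I/3)
F(w)*(-6) + N = (19/3 + (2/3)*(-11))*(-6) + 4998 = (19/3 - 22/3)*(-6) + 4998 = -1*(-6) + 4998 = 6 + 4998 = 5004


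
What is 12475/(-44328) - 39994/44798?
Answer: -1165854541/992902872 ≈ -1.1742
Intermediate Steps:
12475/(-44328) - 39994/44798 = 12475*(-1/44328) - 39994*1/44798 = -12475/44328 - 19997/22399 = -1165854541/992902872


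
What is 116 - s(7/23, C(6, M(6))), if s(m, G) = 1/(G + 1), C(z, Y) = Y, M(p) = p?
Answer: 811/7 ≈ 115.86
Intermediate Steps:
s(m, G) = 1/(1 + G)
116 - s(7/23, C(6, M(6))) = 116 - 1/(1 + 6) = 116 - 1/7 = 811/7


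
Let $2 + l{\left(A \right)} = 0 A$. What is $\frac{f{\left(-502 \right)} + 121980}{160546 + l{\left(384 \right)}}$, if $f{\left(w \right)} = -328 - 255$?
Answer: $\frac{121397}{160544} \approx 0.75616$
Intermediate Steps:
$l{\left(A \right)} = -2$ ($l{\left(A \right)} = -2 + 0 A = -2 + 0 = -2$)
$f{\left(w \right)} = -583$
$\frac{f{\left(-502 \right)} + 121980}{160546 + l{\left(384 \right)}} = \frac{-583 + 121980}{160546 - 2} = \frac{121397}{160544}$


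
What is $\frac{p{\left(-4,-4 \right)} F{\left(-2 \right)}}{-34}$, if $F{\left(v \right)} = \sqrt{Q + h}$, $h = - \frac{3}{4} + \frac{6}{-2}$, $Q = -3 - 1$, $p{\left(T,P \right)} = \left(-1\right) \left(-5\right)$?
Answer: $- \frac{5 i \sqrt{31}}{68} \approx - 0.40939 i$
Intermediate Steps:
$p{\left(T,P \right)} = 5$
$Q = -4$
$h = - \frac{15}{4}$ ($h = \left(-3\right) \frac{1}{4} + 6 \left(- \frac{1}{2}\right) = - \frac{3}{4} - 3 = - \frac{15}{4} \approx -3.75$)
$F{\left(v \right)} = \frac{i \sqrt{31}}{2}$ ($F{\left(v \right)} = \sqrt{-4 - \frac{15}{4}} = \sqrt{- \frac{31}{4}} = \frac{i \sqrt{31}}{2}$)
$\frac{p{\left(-4,-4 \right)} F{\left(-2 \right)}}{-34} = \frac{5 \frac{i \sqrt{31}}{2}}{-34} = \frac{5 i \sqrt{31}}{2} \left(- \frac{1}{34}\right) = - \frac{5 i \sqrt{31}}{68}$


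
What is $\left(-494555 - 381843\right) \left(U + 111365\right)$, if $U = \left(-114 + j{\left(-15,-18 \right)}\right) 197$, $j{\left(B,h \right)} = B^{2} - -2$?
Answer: $-117109559148$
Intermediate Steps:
$j{\left(B,h \right)} = 2 + B^{2}$ ($j{\left(B,h \right)} = B^{2} + 2 = 2 + B^{2}$)
$U = 22261$ ($U = \left(-114 + \left(2 + \left(-15\right)^{2}\right)\right) 197 = \left(-114 + \left(2 + 225\right)\right) 197 = \left(-114 + 227\right) 197 = 113 \cdot 197 = 22261$)
$\left(-494555 - 381843\right) \left(U + 111365\right) = \left(-494555 - 381843\right) \left(22261 + 111365\right) = \left(-876398\right) 133626 = -117109559148$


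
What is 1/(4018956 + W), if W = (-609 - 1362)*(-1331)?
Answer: 1/6642357 ≈ 1.5055e-7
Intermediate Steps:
W = 2623401 (W = -1971*(-1331) = 2623401)
1/(4018956 + W) = 1/(4018956 + 2623401) = 1/6642357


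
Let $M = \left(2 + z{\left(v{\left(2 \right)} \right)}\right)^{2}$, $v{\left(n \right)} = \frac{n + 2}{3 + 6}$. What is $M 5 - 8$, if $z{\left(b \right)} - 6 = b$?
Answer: $\frac{28232}{81} \approx 348.54$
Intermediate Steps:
$v{\left(n \right)} = \frac{2}{9} + \frac{n}{9}$ ($v{\left(n \right)} = \frac{2 + n}{9} = \left(2 + n\right) \frac{1}{9} = \frac{2}{9} + \frac{n}{9}$)
$z{\left(b \right)} = 6 + b$
$M = \frac{5776}{81}$ ($M = \left(2 + \left(6 + \left(\frac{2}{9} + \frac{1}{9} \cdot 2\right)\right)\right)^{2} = \left(2 + \left(6 + \left(\frac{2}{9} + \frac{2}{9}\right)\right)\right)^{2} = \left(2 + \left(6 + \frac{4}{9}\right)\right)^{2} = \left(2 + \frac{58}{9}\right)^{2} = \left(\frac{76}{9}\right)^{2} = \frac{5776}{81} \approx 71.309$)
$M 5 - 8 = \frac{5776}{81} \cdot 5 - 8 = \frac{28880}{81} - 8 = \frac{28232}{81}$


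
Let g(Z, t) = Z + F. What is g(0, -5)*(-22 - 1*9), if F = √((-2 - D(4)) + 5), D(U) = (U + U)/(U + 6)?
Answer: -31*√55/5 ≈ -45.980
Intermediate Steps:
D(U) = 2*U/(6 + U) (D(U) = (2*U)/(6 + U) = 2*U/(6 + U))
F = √55/5 (F = √((-2 - 2*4/(6 + 4)) + 5) = √((-2 - 2*4/10) + 5) = √((-2 - 1*⅘) + 5) = √((-2 - ⅘) + 5) = √(-14/5 + 5) = √(11/5) = √55/5 ≈ 1.4832)
g(Z, t) = Z + √55/5
g(0, -5)*(-22 - 1*9) = (0 + √55/5)*(-22 - 1*9) = (√55/5)*(-22 - 9) = (√55/5)*(-31) = -31*√55/5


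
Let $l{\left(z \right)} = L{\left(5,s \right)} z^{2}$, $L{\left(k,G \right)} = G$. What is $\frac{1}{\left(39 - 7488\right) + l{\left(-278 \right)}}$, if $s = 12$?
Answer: $\frac{1}{919959} \approx 1.087 \cdot 10^{-6}$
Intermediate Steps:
$l{\left(z \right)} = 12 z^{2}$
$\frac{1}{\left(39 - 7488\right) + l{\left(-278 \right)}} = \frac{1}{\left(39 - 7488\right) + 12 \left(-278\right)^{2}} = \frac{1}{\left(39 - 7488\right) + 12 \cdot 77284} = \frac{1}{-7449 + 927408} = \frac{1}{919959}$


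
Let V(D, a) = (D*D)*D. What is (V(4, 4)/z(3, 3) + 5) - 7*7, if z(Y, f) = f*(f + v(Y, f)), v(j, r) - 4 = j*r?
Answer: -128/3 ≈ -42.667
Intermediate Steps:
v(j, r) = 4 + j*r
z(Y, f) = f*(4 + f + Y*f) (z(Y, f) = f*(f + (4 + Y*f)) = f*(4 + f + Y*f))
V(D, a) = D³ (V(D, a) = D²*D = D³)
(V(4, 4)/z(3, 3) + 5) - 7*7 = (4³/((3*(4 + 3 + 3*3))) + 5) - 7*7 = (64/((3*(4 + 3 + 9))) + 5) - 49 = (64/((3*16)) + 5) - 49 = (64/48 + 5) - 49 = (64*(1/48) + 5) - 49 = (4/3 + 5) - 49 = 19/3 - 49 = -128/3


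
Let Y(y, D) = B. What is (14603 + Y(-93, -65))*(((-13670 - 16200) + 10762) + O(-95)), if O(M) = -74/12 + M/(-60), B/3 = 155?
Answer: -863965217/3 ≈ -2.8799e+8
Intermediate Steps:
B = 465 (B = 3*155 = 465)
Y(y, D) = 465
O(M) = -37/6 - M/60 (O(M) = -74*1/12 + M*(-1/60) = -37/6 - M/60)
(14603 + Y(-93, -65))*(((-13670 - 16200) + 10762) + O(-95)) = (14603 + 465)*(((-13670 - 16200) + 10762) + (-37/6 - 1/60*(-95))) = 15068*((-29870 + 10762) + (-37/6 + 19/12)) = 15068*(-19108 - 55/12) = 15068*(-229351/12) = -863965217/3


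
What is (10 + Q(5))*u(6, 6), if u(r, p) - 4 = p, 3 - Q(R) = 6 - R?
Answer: 120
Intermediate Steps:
Q(R) = -3 + R (Q(R) = 3 - (6 - R) = 3 + (-6 + R) = -3 + R)
u(r, p) = 4 + p
(10 + Q(5))*u(6, 6) = (10 + (-3 + 5))*(4 + 6) = (10 + 2)*10 = 12*10 = 120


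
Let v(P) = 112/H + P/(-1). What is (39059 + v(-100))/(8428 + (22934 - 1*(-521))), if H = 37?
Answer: 1448995/1179671 ≈ 1.2283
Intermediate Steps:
v(P) = 112/37 - P (v(P) = 112/37 + P/(-1) = 112*(1/37) + P*(-1) = 112/37 - P)
(39059 + v(-100))/(8428 + (22934 - 1*(-521))) = (39059 + (112/37 - 1*(-100)))/(8428 + (22934 - 1*(-521))) = (39059 + (112/37 + 100))/(8428 + (22934 + 521)) = (39059 + 3812/37)/(8428 + 23455) = (1448995/37)/31883 = (1448995/37)*(1/31883) = 1448995/1179671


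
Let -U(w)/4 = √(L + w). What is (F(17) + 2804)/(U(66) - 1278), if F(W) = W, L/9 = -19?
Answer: -600873/272494 + 2821*I*√105/408741 ≈ -2.2051 + 0.070721*I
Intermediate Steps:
L = -171 (L = 9*(-19) = -171)
U(w) = -4*√(-171 + w)
(F(17) + 2804)/(U(66) - 1278) = (17 + 2804)/(-4*√(-171 + 66) - 1278) = 2821/(-4*I*√105 - 1278) = 2821/(-1278 - 4*I*√105)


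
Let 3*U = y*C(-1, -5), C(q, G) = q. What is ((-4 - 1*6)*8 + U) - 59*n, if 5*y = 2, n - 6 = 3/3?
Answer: -7397/15 ≈ -493.13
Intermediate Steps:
n = 7 (n = 6 + 3/3 = 6 + 3*(⅓) = 6 + 1 = 7)
y = ⅖ (y = (⅕)*2 = ⅖ ≈ 0.40000)
U = -2/15 (U = ((⅖)*(-1))/3 = (⅓)*(-⅖) = -2/15 ≈ -0.13333)
((-4 - 1*6)*8 + U) - 59*n = ((-4 - 1*6)*8 - 2/15) - 59*7 = ((-4 - 6)*8 - 2/15) - 1*413 = (-10*8 - 2/15) - 413 = (-80 - 2/15) - 413 = -1202/15 - 413 = -7397/15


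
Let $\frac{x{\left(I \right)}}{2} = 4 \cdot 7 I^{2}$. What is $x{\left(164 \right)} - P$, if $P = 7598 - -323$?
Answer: $1498255$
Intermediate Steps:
$P = 7921$ ($P = 7598 + 323 = 7921$)
$x{\left(I \right)} = 56 I^{2}$ ($x{\left(I \right)} = 2 \cdot 4 \cdot 7 I^{2} = 2 \cdot 28 I^{2} = 56 I^{2}$)
$x{\left(164 \right)} - P = 56 \cdot 164^{2} - 7921 = 56 \cdot 26896 - 7921 = 1506176 - 7921 = 1498255$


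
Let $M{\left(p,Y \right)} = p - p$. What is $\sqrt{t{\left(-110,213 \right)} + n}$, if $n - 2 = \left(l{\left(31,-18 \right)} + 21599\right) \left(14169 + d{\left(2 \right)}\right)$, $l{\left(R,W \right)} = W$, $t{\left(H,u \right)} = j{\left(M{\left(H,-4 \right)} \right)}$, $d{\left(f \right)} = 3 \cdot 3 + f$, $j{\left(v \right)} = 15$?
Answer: $\sqrt{306018597} \approx 17493.0$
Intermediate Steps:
$M{\left(p,Y \right)} = 0$
$d{\left(f \right)} = 9 + f$
$t{\left(H,u \right)} = 15$
$n = 306018582$ ($n = 2 + \left(-18 + 21599\right) \left(14169 + \left(9 + 2\right)\right) = 2 + 21581 \left(14169 + 11\right) = 2 + 21581 \cdot 14180 = 2 + 306018580 = 306018582$)
$\sqrt{t{\left(-110,213 \right)} + n} = \sqrt{15 + 306018582} = \sqrt{306018597}$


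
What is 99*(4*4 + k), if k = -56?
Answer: -3960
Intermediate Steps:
99*(4*4 + k) = 99*(4*4 - 56) = 99*(16 - 56) = 99*(-40) = -3960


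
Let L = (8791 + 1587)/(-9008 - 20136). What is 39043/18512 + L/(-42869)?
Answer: 6097438313673/2891051750704 ≈ 2.1091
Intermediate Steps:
L = -5189/14572 (L = 10378/(-29144) = 10378*(-1/29144) = -5189/14572 ≈ -0.35609)
39043/18512 + L/(-42869) = 39043/18512 - 5189/14572/(-42869) = 39043*(1/18512) - 5189/14572*(-1/42869) = 39043/18512 + 5189/624687068 = 6097438313673/2891051750704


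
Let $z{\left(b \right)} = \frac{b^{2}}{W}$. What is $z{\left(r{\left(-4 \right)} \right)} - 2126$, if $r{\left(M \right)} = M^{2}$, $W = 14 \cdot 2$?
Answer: $- \frac{14818}{7} \approx -2116.9$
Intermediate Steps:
$W = 28$
$z{\left(b \right)} = \frac{b^{2}}{28}$
$z{\left(r{\left(-4 \right)} \right)} - 2126 = \frac{\left(\left(-4\right)^{2}\right)^{2}}{28} - 2126 = \frac{16^{2}}{28} - 2126 = \frac{1}{28} \cdot 256 - 2126 = \frac{64}{7} - 2126 = - \frac{14818}{7}$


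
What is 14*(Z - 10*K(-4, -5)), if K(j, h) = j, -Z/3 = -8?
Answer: 896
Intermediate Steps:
Z = 24 (Z = -3*(-8) = 24)
14*(Z - 10*K(-4, -5)) = 14*(24 - 10*(-4)) = 14*(24 + 40) = 14*64 = 896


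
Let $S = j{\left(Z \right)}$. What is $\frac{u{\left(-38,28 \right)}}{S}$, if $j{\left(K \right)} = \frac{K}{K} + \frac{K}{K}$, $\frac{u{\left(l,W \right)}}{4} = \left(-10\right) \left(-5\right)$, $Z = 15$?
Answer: $100$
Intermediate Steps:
$u{\left(l,W \right)} = 200$ ($u{\left(l,W \right)} = 4 \left(\left(-10\right) \left(-5\right)\right) = 4 \cdot 50 = 200$)
$j{\left(K \right)} = 2$ ($j{\left(K \right)} = 1 + 1 = 2$)
$S = 2$
$\frac{u{\left(-38,28 \right)}}{S} = \frac{200}{2} = 200 \cdot \frac{1}{2} = 100$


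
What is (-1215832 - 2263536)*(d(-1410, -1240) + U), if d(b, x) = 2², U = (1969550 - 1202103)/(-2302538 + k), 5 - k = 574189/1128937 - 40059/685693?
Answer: -22739476707952070247315848/1782400810611988447 ≈ -1.2758e+7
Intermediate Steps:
k = 3522027701011/774104198341 (k = 5 - (574189/1128937 - 40059/685693) = 5 - 1*348493290694/774104198341 = 5 - 348493290694/774104198341 = 3522027701011/774104198341 ≈ 4.5498)
U = -594083944704205427/1782400810611988447 (U = (1969550 - 1202103)/(-2302538 + 3522027701011/774104198341) = 767447/(-1782400810611988447/774104198341) = 767447*(-774104198341/1782400810611988447) = -594083944704205427/1782400810611988447 ≈ -0.33331)
d(b, x) = 4
(-1215832 - 2263536)*(d(-1410, -1240) + U) = (-1215832 - 2263536)*(4 - 594083944704205427/1782400810611988447) = -3479368*6535519297743748361/1782400810611988447 = -22739476707952070247315848/1782400810611988447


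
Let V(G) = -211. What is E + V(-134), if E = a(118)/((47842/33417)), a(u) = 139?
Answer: -5449699/47842 ≈ -113.91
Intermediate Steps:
E = 4644963/47842 (E = 139/((47842/33417)) = 139/((47842*(1/33417))) = 139/(47842/33417) = 139*(33417/47842) = 4644963/47842 ≈ 97.090)
E + V(-134) = 4644963/47842 - 211 = -5449699/47842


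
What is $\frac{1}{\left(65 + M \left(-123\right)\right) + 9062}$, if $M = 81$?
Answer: $- \frac{1}{836} \approx -0.0011962$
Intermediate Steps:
$\frac{1}{\left(65 + M \left(-123\right)\right) + 9062} = \frac{1}{\left(65 + 81 \left(-123\right)\right) + 9062} = \frac{1}{\left(65 - 9963\right) + 9062} = \frac{1}{-9898 + 9062} = \frac{1}{-836} = - \frac{1}{836}$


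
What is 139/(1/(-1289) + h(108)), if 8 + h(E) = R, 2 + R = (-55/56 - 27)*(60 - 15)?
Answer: -10033576/91615731 ≈ -0.10952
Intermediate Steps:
R = -70627/56 (R = -2 + (-55/56 - 27)*(60 - 15) = -2 + (-55*1/56 - 27)*45 = -2 + (-55/56 - 27)*45 = -2 - 1567/56*45 = -2 - 70515/56 = -70627/56 ≈ -1261.2)
h(E) = -71075/56 (h(E) = -8 - 70627/56 = -71075/56)
139/(1/(-1289) + h(108)) = 139/(1/(-1289) - 71075/56) = 139/(-1/1289 - 71075/56) = 139/(-91615731/72184) = -72184/91615731*139 = -10033576/91615731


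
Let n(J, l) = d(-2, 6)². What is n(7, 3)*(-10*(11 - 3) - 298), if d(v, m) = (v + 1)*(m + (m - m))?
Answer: -13608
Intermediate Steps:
d(v, m) = m*(1 + v) (d(v, m) = (1 + v)*(m + 0) = (1 + v)*m = m*(1 + v))
n(J, l) = 36 (n(J, l) = (6*(1 - 2))² = (6*(-1))² = (-6)² = 36)
n(7, 3)*(-10*(11 - 3) - 298) = 36*(-10*(11 - 3) - 298) = 36*(-10*8 - 298) = 36*(-80 - 298) = 36*(-378) = -13608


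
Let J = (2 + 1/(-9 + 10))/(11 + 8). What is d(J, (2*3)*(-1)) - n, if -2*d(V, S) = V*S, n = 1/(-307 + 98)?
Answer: 100/209 ≈ 0.47847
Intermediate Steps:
J = 3/19 (J = (2 + 1/1)/19 = (2 + 1)*(1/19) = 3*(1/19) = 3/19 ≈ 0.15789)
n = -1/209 (n = 1/(-209) = -1/209 ≈ -0.0047847)
d(V, S) = -S*V/2 (d(V, S) = -V*S/2 = -S*V/2)
d(J, (2*3)*(-1)) - n = -½*(2*3)*(-1)*3/19 - 1*(-1/209) = -½*6*(-1)*3/19 + 1/209 = -½*(-6)*3/19 + 1/209 = 9/19 + 1/209 = 100/209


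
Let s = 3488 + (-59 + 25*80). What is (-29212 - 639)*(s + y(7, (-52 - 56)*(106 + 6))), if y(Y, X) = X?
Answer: 199016617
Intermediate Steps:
s = 5429 (s = 3488 + (-59 + 2000) = 3488 + 1941 = 5429)
(-29212 - 639)*(s + y(7, (-52 - 56)*(106 + 6))) = (-29212 - 639)*(5429 + (-52 - 56)*(106 + 6)) = -29851*(5429 - 108*112) = -29851*(5429 - 12096) = -29851*(-6667) = 199016617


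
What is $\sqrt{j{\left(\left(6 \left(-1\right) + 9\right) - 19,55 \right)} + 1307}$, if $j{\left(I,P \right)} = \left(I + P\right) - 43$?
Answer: $\sqrt{1303} \approx 36.097$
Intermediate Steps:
$j{\left(I,P \right)} = -43 + I + P$
$\sqrt{j{\left(\left(6 \left(-1\right) + 9\right) - 19,55 \right)} + 1307} = \sqrt{\left(-43 + \left(\left(6 \left(-1\right) + 9\right) - 19\right) + 55\right) + 1307} = \sqrt{\left(-43 + \left(\left(-6 + 9\right) - 19\right) + 55\right) + 1307} = \sqrt{\left(-43 + \left(3 - 19\right) + 55\right) + 1307} = \sqrt{\left(-43 - 16 + 55\right) + 1307} = \sqrt{-4 + 1307} = \sqrt{1303}$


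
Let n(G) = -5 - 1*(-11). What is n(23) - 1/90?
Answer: 539/90 ≈ 5.9889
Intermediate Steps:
n(G) = 6 (n(G) = -5 + 11 = 6)
n(23) - 1/90 = 6 - 1/90 = 539/90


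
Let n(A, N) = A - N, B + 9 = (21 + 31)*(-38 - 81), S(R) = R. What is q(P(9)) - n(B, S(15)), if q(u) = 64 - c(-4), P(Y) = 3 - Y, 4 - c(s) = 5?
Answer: 6277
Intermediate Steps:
B = -6197 (B = -9 + (21 + 31)*(-38 - 81) = -9 + 52*(-119) = -9 - 6188 = -6197)
c(s) = -1 (c(s) = 4 - 1*5 = 4 - 5 = -1)
q(u) = 65 (q(u) = 64 - 1*(-1) = 64 + 1 = 65)
q(P(9)) - n(B, S(15)) = 65 - (-6197 - 1*15) = 65 - (-6197 - 15) = 65 - 1*(-6212) = 65 + 6212 = 6277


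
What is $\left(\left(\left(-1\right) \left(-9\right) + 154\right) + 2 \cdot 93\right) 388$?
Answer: $135412$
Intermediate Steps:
$\left(\left(\left(-1\right) \left(-9\right) + 154\right) + 2 \cdot 93\right) 388 = \left(\left(9 + 154\right) + 186\right) 388 = \left(163 + 186\right) 388 = 349 \cdot 388 = 135412$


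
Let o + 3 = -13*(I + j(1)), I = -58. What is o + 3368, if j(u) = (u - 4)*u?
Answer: 4158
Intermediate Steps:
j(u) = u*(-4 + u) (j(u) = (-4 + u)*u = u*(-4 + u))
o = 790 (o = -3 - 13*(-58 + 1*(-4 + 1)) = -3 - 13*(-58 + 1*(-3)) = -3 - 13*(-58 - 3) = -3 - 13*(-61) = -3 + 793 = 790)
o + 3368 = 790 + 3368 = 4158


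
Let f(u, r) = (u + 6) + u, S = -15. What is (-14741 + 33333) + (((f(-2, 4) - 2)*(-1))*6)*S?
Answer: 18592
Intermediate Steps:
f(u, r) = 6 + 2*u (f(u, r) = (6 + u) + u = 6 + 2*u)
(-14741 + 33333) + (((f(-2, 4) - 2)*(-1))*6)*S = (-14741 + 33333) + ((((6 + 2*(-2)) - 2)*(-1))*6)*(-15) = 18592 + ((((6 - 4) - 2)*(-1))*6)*(-15) = 18592 + (((2 - 2)*(-1))*6)*(-15) = 18592 + ((0*(-1))*6)*(-15) = 18592 + (0*6)*(-15) = 18592 + 0*(-15) = 18592 + 0 = 18592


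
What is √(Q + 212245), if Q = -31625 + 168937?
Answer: √349557 ≈ 591.23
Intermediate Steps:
Q = 137312
√(Q + 212245) = √(137312 + 212245) = √349557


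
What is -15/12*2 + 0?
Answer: -5/2 ≈ -2.5000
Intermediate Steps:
-15/12*2 + 0 = -15*1/12*2 + 0 = -5/4*2 + 0 = -5/2 + 0 = -5/2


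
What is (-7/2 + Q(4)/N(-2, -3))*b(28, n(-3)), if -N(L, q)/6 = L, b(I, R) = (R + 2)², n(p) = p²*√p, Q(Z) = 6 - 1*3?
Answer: 3107/4 - 117*I*√3 ≈ 776.75 - 202.65*I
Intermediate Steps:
Q(Z) = 3 (Q(Z) = 6 - 3 = 3)
n(p) = p^(5/2)
b(I, R) = (2 + R)²
N(L, q) = -6*L
(-7/2 + Q(4)/N(-2, -3))*b(28, n(-3)) = (-7/2 + 3/((-6*(-2))))*(2 + (-3)^(5/2))² = (-7*½ + 3/12)*(2 + 9*I*√3)² = (-7/2 + 3*(1/12))*(2 + 9*I*√3)² = (-7/2 + ¼)*(2 + 9*I*√3)² = -13*(2 + 9*I*√3)²/4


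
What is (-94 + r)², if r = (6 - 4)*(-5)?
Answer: 10816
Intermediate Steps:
r = -10 (r = 2*(-5) = -10)
(-94 + r)² = (-94 - 10)² = (-104)² = 10816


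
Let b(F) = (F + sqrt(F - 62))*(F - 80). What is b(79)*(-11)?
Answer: 869 + 11*sqrt(17) ≈ 914.35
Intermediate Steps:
b(F) = (-80 + F)*(F + sqrt(-62 + F)) (b(F) = (F + sqrt(-62 + F))*(-80 + F) = (-80 + F)*(F + sqrt(-62 + F)))
b(79)*(-11) = (79**2 - 80*79 - 80*sqrt(-62 + 79) + 79*sqrt(-62 + 79))*(-11) = (6241 - 6320 - 80*sqrt(17) + 79*sqrt(17))*(-11) = (-79 - sqrt(17))*(-11) = 869 + 11*sqrt(17)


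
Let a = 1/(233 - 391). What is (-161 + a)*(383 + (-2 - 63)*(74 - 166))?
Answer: -161868357/158 ≈ -1.0245e+6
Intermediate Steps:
a = -1/158 (a = 1/(-158) = -1/158 ≈ -0.0063291)
(-161 + a)*(383 + (-2 - 63)*(74 - 166)) = (-161 - 1/158)*(383 + (-2 - 63)*(74 - 166)) = -25439*(383 - 65*(-92))/158 = -25439*(383 + 5980)/158 = -25439/158*6363 = -161868357/158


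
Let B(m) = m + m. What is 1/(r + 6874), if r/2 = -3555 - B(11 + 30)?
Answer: -1/400 ≈ -0.0025000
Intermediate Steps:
B(m) = 2*m
r = -7274 (r = 2*(-3555 - 2*(11 + 30)) = 2*(-3555 - 2*41) = 2*(-3555 - 1*82) = 2*(-3555 - 82) = 2*(-3637) = -7274)
1/(r + 6874) = 1/(-7274 + 6874) = 1/(-400) = -1/400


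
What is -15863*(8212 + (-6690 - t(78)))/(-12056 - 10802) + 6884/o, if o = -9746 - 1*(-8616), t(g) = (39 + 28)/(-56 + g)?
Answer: 297772137923/284124940 ≈ 1048.0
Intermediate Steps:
t(g) = 67/(-56 + g)
o = -1130 (o = -9746 + 8616 = -1130)
-15863*(8212 + (-6690 - t(78)))/(-12056 - 10802) + 6884/o = -15863*(8212 + (-6690 - 67/(-56 + 78)))/(-12056 - 10802) + 6884/(-1130) = -15863/((-22858/(8212 + (-6690 - 67/22)))) + 6884*(-1/1130) = -15863/((-22858/(8212 + (-6690 - 67/22)))) - 3442/565 = -15863/((-22858/(8212 - 147247/22))) - 3442/565 = -15863/((-22858/33417/22)) - 3442/565 = -15863/((-22858*22/33417)) - 3442/565 = -15863/(-502876/33417) - 3442/565 = -15863*(-33417/502876) - 3442/565 = 530093871/502876 - 3442/565 = 297772137923/284124940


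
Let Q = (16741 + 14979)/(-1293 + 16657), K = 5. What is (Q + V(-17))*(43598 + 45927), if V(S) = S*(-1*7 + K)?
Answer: 12401361100/3841 ≈ 3.2287e+6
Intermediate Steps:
Q = 7930/3841 (Q = 31720/15364 = 31720*(1/15364) = 7930/3841 ≈ 2.0646)
V(S) = -2*S (V(S) = S*(-1*7 + 5) = S*(-7 + 5) = S*(-2) = -2*S)
(Q + V(-17))*(43598 + 45927) = (7930/3841 - 2*(-17))*(43598 + 45927) = (7930/3841 + 34)*89525 = (138524/3841)*89525 = 12401361100/3841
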